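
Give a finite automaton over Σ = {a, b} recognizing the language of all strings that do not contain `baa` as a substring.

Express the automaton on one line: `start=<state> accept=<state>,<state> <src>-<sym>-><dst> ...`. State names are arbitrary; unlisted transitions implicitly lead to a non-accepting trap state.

start=s0 accept=s0,s1,s2 s0-a->s0 s0-b->s1 s1-a->s2 s1-b->s1 s2-a->s3 s2-b->s1 s3-a->s3 s3-b->s3

This is the complement of 'contains `baa`'. Use the same substring-matching states — s0 through s3 holding how much of `baa` has just been matched — but flip the accepting set: everything except the trap s3 accepts.
4 states suffice.
        a   b  
>* s0   s0  s1 
 * s1   s2  s1 
 * s2   s3  s1 
   s3   s3  s3 
(> = start, * = accepting)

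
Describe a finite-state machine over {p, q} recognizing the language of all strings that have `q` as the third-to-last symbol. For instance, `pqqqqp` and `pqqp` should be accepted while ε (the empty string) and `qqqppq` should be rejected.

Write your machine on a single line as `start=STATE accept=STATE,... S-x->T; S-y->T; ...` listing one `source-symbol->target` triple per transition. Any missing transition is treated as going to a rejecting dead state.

A DFA must remember the last 3 symbols (since which symbol is third-to-last isn't known until the input ends). Use one state per possible window of the last ≤3 symbols; accept from those whose window starts with `q`.
       p  q 
>  A   B  C 
   B   D  E 
   C   F  G 
   D   H  I 
   E   J  K 
   F   L  M 
   G   N  O 
   H   H  I 
   I   J  K 
   J   L  M 
   K   N  O 
 * L   H  I 
 * M   J  K 
 * N   L  M 
 * O   N  O 
(> = start, * = accepting)

start=A; accept=L,M,N,O; A-p->B; A-q->C; B-p->D; B-q->E; C-p->F; C-q->G; D-p->H; D-q->I; E-p->J; E-q->K; F-p->L; F-q->M; G-p->N; G-q->O; H-p->H; H-q->I; I-p->J; I-q->K; J-p->L; J-q->M; K-p->N; K-q->O; L-p->H; L-q->I; M-p->J; M-q->K; N-p->L; N-q->M; O-p->N; O-q->O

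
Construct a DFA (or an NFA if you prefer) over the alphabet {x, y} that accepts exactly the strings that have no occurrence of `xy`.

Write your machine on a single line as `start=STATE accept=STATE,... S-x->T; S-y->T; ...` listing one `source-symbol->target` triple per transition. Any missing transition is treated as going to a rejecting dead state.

This is the complement of 'contains `xy`'. Use the same substring-matching states — s0 through s2 holding how much of `xy` has just been matched — but flip the accepting set: everything except the trap s2 accepts.
A 3-state machine:
        x   y  
>* s0   s1  s0 
 * s1   s1  s2 
   s2   s2  s2 
(> = start, * = accepting)

start=s0; accept=s0,s1; s0-x->s1; s0-y->s0; s1-x->s1; s1-y->s2; s2-x->s2; s2-y->s2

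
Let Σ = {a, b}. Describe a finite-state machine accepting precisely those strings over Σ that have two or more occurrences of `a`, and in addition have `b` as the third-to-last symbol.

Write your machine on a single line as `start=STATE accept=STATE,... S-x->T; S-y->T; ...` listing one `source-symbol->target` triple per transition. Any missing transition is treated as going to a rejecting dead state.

Build one automaton per condition and run them in lockstep. One (4 states) tracks the count of `a`s, saturating at 3; the other (15 states) tracks the last 3 symbols read. Each combined state is a pair, one component from each; accept when both components accept. Minimizing collapses redundant product states.
14 states suffice.
          a    b  
>  S0     S1   S2 
   S1     S3   S4 
   S2     S5   S2 
   S3     S3   S6 
   S4     S7   S8 
   S5     S9   S4 
   S6     S7  S10 
   S7     S9  S11 
   S8    S12   S8 
 * S9     S3   S6 
   S10   S12  S13 
 * S11    S7  S10 
 * S12    S9  S11 
 * S13   S12  S13 
(> = start, * = accepting)

start=S0; accept=S9,S11,S12,S13; S0-a->S1; S0-b->S2; S1-a->S3; S1-b->S4; S2-a->S5; S2-b->S2; S3-a->S3; S3-b->S6; S4-a->S7; S4-b->S8; S5-a->S9; S5-b->S4; S6-a->S7; S6-b->S10; S7-a->S9; S7-b->S11; S8-a->S12; S8-b->S8; S9-a->S3; S9-b->S6; S10-a->S12; S10-b->S13; S11-a->S7; S11-b->S10; S12-a->S9; S12-b->S11; S13-a->S12; S13-b->S13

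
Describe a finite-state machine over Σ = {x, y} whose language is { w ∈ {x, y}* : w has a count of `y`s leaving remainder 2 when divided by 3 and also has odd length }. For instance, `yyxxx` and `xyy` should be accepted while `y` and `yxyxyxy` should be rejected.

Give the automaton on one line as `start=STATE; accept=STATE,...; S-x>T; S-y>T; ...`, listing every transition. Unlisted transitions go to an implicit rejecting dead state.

start=s0; accept=s5; s0-x>s1; s0-y>s2; s1-x>s0; s1-y>s3; s2-x>s3; s2-y>s4; s3-x>s2; s3-y>s5; s4-x>s5; s4-y>s1; s5-x>s4; s5-y>s0

Run two small machines in parallel and take their product. One (3 states) tracks the count of `y`s modulo 3; the other (2 states) tracks the input length modulo 2. Each combined state is a pair, one component from each; accept when both components accept.
6 states suffice.
        x   y  
>  s0   s1  s2 
   s1   s0  s3 
   s2   s3  s4 
   s3   s2  s5 
   s4   s5  s1 
 * s5   s4  s0 
(> = start, * = accepting)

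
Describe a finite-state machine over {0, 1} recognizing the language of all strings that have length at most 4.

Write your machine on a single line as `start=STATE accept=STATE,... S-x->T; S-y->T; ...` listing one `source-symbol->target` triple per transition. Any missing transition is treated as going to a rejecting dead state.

start=q0; accept=q0,q1,q2,q3,q4; q0-0->q1; q0-1->q1; q1-0->q2; q1-1->q2; q2-0->q3; q2-1->q3; q3-0->q4; q3-1->q4; q4-0->q5; q4-1->q5; q5-0->q5; q5-1->q5

We only need to distinguish lengths 0, 1, …, 4, and '>4'. Chain q0 → q1 → q2 → q3 → q4 → q5 on every symbol, with q5 looping. Accepting states: {q0, q1, q2, q3, q4}.
With 6 states:
        0   1  
>* q0   q1  q1 
 * q1   q2  q2 
 * q2   q3  q3 
 * q3   q4  q4 
 * q4   q5  q5 
   q5   q5  q5 
(> = start, * = accepting)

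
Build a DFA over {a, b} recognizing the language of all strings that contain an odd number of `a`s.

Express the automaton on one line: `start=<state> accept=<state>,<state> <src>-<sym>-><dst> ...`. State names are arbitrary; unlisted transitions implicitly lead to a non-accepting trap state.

start=q0 accept=q1 q0-a->q1 q0-b->q0 q1-a->q0 q1-b->q1

The only thing that matters is how many `a`s have appeared, reduced mod 2. Use one state per residue: q0 for 0, …, q1 for 1. Reading `a` moves to the next residue; anything else stays put. q1 is accepting.
With 2 states:
        a   b  
>  q0   q1  q0 
 * q1   q0  q1 
(> = start, * = accepting)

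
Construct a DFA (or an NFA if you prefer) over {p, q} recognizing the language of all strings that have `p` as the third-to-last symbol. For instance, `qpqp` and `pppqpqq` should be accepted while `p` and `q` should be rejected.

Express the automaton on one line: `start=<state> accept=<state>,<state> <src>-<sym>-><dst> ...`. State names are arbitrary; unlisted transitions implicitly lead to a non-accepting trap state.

Because acceptance depends on a position counted from the end, the machine has to buffer the most recent 3 symbols. Make each state the string of the last up-to-3 symbols read; on input `x` shift the window left and append `x`. Accept when the buffered window has length 3 and begins with `p`.
15 states suffice.
          p    q  
>  s0     s1   s2 
   s1     s3   s4 
   s2     s5   s6 
   s3     s7   s8 
   s4     s9  s10 
   s5    s11  s12 
   s6    s13  s14 
 * s7     s7   s8 
 * s8     s9  s10 
 * s9    s11  s12 
 * s10   s13  s14 
   s11    s7   s8 
   s12    s9  s10 
   s13   s11  s12 
   s14   s13  s14 
(> = start, * = accepting)

start=s0 accept=s7,s8,s9,s10 s0-p->s1 s0-q->s2 s1-p->s3 s1-q->s4 s2-p->s5 s2-q->s6 s3-p->s7 s3-q->s8 s4-p->s9 s4-q->s10 s5-p->s11 s5-q->s12 s6-p->s13 s6-q->s14 s7-p->s7 s7-q->s8 s8-p->s9 s8-q->s10 s9-p->s11 s9-q->s12 s10-p->s13 s10-q->s14 s11-p->s7 s11-q->s8 s12-p->s9 s12-q->s10 s13-p->s11 s13-q->s12 s14-p->s13 s14-q->s14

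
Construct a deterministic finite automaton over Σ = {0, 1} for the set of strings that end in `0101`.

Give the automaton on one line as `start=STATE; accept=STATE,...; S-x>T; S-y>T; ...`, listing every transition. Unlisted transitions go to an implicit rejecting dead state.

Let each state record the length of the longest suffix of the input read so far that is also a prefix of `0101`. s1 means the last symbol is `0`; s2 means the last 2 symbols are `01`; s3 means the last 3 symbols are `010`; s4 means the last 4 symbols are `0101`. Accept only at s4, where the string currently ends in `0101`.
5 states suffice.
        0   1  
>  s0   s1  s0 
   s1   s1  s2 
   s2   s3  s0 
   s3   s1  s4 
 * s4   s3  s0 
(> = start, * = accepting)

start=s0; accept=s4; s0-0>s1; s0-1>s0; s1-0>s1; s1-1>s2; s2-0>s3; s2-1>s0; s3-0>s1; s3-1>s4; s4-0>s3; s4-1>s0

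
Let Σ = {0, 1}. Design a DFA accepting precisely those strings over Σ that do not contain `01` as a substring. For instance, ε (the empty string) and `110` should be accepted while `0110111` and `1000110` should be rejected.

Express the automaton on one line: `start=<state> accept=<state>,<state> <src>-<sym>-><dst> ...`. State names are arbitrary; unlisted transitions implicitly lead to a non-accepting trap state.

start=A accept=A,B A-0->B A-1->A B-0->B B-1->C C-0->C C-1->C

This is the complement of 'contains `01`'. Use the same substring-matching states — A through C holding how much of `01` has just been matched — but flip the accepting set: everything except the trap C accepts.
With 3 states:
       0  1 
>* A   B  A 
 * B   B  C 
   C   C  C 
(> = start, * = accepting)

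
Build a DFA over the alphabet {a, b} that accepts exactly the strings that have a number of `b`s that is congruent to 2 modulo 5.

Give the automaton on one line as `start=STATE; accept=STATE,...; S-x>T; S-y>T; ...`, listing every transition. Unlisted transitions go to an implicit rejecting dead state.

start=S0; accept=S2; S0-a>S0; S0-b>S1; S1-a>S1; S1-b>S2; S2-a>S2; S2-b>S3; S3-a>S3; S3-b>S4; S4-a>S4; S4-b>S0

Keep the running count of `b`s modulo 5: each `b` advances along the cycle S0 → S1 → S2 → S3 → S4 → S0 while other symbols loop. Accept at S2.
        a   b  
>  S0   S0  S1 
   S1   S1  S2 
 * S2   S2  S3 
   S3   S3  S4 
   S4   S4  S0 
(> = start, * = accepting)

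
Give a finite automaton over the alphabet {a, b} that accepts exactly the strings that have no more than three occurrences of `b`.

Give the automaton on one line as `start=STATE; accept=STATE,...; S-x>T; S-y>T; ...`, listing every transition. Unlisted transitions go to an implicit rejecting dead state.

Count `b`s, saturating at 4: states q0 through q3 mean 0 through 3 `b`s seen; q4 means more than 3. Each `b` increments (capped at q4); other symbols loop. Accept from {q0, q1, q2, q3}.
        a   b  
>* q0   q0  q1 
 * q1   q1  q2 
 * q2   q2  q3 
 * q3   q3  q4 
   q4   q4  q4 
(> = start, * = accepting)

start=q0; accept=q0,q1,q2,q3; q0-a>q0; q0-b>q1; q1-a>q1; q1-b>q2; q2-a>q2; q2-b>q3; q3-a>q3; q3-b>q4; q4-a>q4; q4-b>q4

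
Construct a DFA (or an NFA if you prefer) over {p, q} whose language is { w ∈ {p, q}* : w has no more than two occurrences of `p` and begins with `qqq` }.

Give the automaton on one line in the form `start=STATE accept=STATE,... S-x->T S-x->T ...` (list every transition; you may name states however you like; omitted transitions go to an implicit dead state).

start=A accept=E,F,G A-p->B A-q->C B-p->B B-q->B C-p->B C-q->D D-p->B D-q->E E-p->F E-q->E F-p->G F-q->F G-p->B G-q->G

Handle the two conditions separately and then intersect. One (4 states) tracks the count of `p`s, saturating at 3; the other (5 states) tracks whether the input so far still matches the prefix `qqq`. Each combined state is a pair, one component from each; accept when both components accept. Equivalent product states are then merged.
With 7 states:
       p  q 
>  A   B  C 
   B   B  B 
   C   B  D 
   D   B  E 
 * E   F  E 
 * F   G  F 
 * G   B  G 
(> = start, * = accepting)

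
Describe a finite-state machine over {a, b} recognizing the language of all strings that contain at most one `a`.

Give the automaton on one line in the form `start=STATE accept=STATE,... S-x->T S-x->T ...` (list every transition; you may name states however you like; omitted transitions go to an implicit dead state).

start=q0 accept=q0,q1 q0-a->q1 q0-b->q0 q1-a->q2 q1-b->q1 q2-a->q2 q2-b->q2

Only the number of `a`s matters, and only up to 2. Make a chain q0 → q1 → q2 advanced by each `a` (with q2 absorbing); every other symbol self-loops. The accepting set is {q0, q1}.
        a   b  
>* q0   q1  q0 
 * q1   q2  q1 
   q2   q2  q2 
(> = start, * = accepting)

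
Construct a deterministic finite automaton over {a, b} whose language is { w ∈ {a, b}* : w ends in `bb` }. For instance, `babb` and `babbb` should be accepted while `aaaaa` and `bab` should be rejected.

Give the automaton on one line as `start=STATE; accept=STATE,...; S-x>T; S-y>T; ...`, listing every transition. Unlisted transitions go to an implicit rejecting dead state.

Let each state record the length of the longest suffix of the input read so far that is also a prefix of `bb`. S1 means the last symbol is `b`; S2 means the last 2 symbols are `bb`. Accept only at S2, where the string currently ends in `bb`.
        a   b  
>  S0   S0  S1 
   S1   S0  S2 
 * S2   S0  S2 
(> = start, * = accepting)

start=S0; accept=S2; S0-a>S0; S0-b>S1; S1-a>S0; S1-b>S2; S2-a>S0; S2-b>S2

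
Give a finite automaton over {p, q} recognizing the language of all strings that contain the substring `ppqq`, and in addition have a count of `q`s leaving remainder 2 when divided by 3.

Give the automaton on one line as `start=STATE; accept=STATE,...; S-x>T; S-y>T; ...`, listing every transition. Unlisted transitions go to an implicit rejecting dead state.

Run two small machines in parallel and take their product. One (5 states) tracks whether and how much of `ppqq` has been seen; the other (3 states) tracks the count of `q`s modulo 3. Each combined state is a pair, one component from each; accept when both components accept.
With 15 states:
          p    q  
>  s0     s1   s2 
   s1     s3   s2 
   s2     s4   s5 
   s3     s3   s6 
   s4     s7   s5 
   s5     s8   s0 
   s6     s4   s9 
   s7     s7  s10 
   s8    s11   s0 
 * s9     s9  s12 
   s10    s8  s12 
   s11   s11  s13 
   s12   s12  s14 
   s13    s1  s14 
   s14   s14   s9 
(> = start, * = accepting)

start=s0; accept=s9; s0-p>s1; s0-q>s2; s1-p>s3; s1-q>s2; s2-p>s4; s2-q>s5; s3-p>s3; s3-q>s6; s4-p>s7; s4-q>s5; s5-p>s8; s5-q>s0; s6-p>s4; s6-q>s9; s7-p>s7; s7-q>s10; s8-p>s11; s8-q>s0; s9-p>s9; s9-q>s12; s10-p>s8; s10-q>s12; s11-p>s11; s11-q>s13; s12-p>s12; s12-q>s14; s13-p>s1; s13-q>s14; s14-p>s14; s14-q>s9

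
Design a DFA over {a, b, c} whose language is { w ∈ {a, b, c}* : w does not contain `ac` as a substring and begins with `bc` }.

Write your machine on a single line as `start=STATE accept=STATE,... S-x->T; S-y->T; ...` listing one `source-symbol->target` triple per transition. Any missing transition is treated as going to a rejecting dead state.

start=q0; accept=q5,q6; q0-a->q1; q0-b->q2; q0-c->q3; q1-a->q1; q1-b->q3; q1-c->q4; q2-a->q1; q2-b->q3; q2-c->q5; q3-a->q1; q3-b->q3; q3-c->q3; q4-a->q4; q4-b->q4; q4-c->q4; q5-a->q6; q5-b->q5; q5-c->q5; q6-a->q6; q6-b->q5; q6-c->q7; q7-a->q7; q7-b->q7; q7-c->q7

Handle the two conditions separately and then intersect. One (3 states) tracks partial matches of the forbidden pattern `ac`; the other (4 states) tracks whether the input so far still matches the prefix `bc`. Each combined state is a pair, one component from each; accept when both components accept.
8 states suffice.
        a   b   c  
>  q0   q1  q2  q3 
   q1   q1  q3  q4 
   q2   q1  q3  q5 
   q3   q1  q3  q3 
   q4   q4  q4  q4 
 * q5   q6  q5  q5 
 * q6   q6  q5  q7 
   q7   q7  q7  q7 
(> = start, * = accepting)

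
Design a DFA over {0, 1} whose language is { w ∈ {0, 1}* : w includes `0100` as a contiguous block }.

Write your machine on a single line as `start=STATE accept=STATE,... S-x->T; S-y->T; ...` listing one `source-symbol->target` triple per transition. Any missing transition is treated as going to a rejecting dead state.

States S0..S3 record the length of the longest prefix of `0100` that matches the current input suffix. Reaching S4 means `0100` has been seen, and we stay there forever. Accept from S4.
A 5-state machine:
        0   1  
>  S0   S1  S0 
   S1   S1  S2 
   S2   S3  S0 
   S3   S4  S2 
 * S4   S4  S4 
(> = start, * = accepting)

start=S0; accept=S4; S0-0->S1; S0-1->S0; S1-0->S1; S1-1->S2; S2-0->S3; S2-1->S0; S3-0->S4; S3-1->S2; S4-0->S4; S4-1->S4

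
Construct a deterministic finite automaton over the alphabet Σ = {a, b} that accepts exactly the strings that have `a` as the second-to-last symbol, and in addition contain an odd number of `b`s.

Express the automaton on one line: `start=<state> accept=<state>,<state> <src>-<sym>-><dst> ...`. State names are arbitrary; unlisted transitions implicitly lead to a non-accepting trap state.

start=s0 accept=s3,s5 s0-a->s1 s0-b->s2 s1-a->s1 s1-b->s3 s2-a->s4 s2-b->s0 s3-a->s4 s3-b->s0 s4-a->s5 s4-b->s0 s5-a->s5 s5-b->s0

Run two small machines in parallel and take their product. The first has 7 states tracking the last 2 symbols read; the second has 2 states tracking the count of `b`s modulo 2. A product state is a pair (one from each), accepting exactly when both do. Equivalent product states are then merged.
With 6 states:
        a   b  
>  s0   s1  s2 
   s1   s1  s3 
   s2   s4  s0 
 * s3   s4  s0 
   s4   s5  s0 
 * s5   s5  s0 
(> = start, * = accepting)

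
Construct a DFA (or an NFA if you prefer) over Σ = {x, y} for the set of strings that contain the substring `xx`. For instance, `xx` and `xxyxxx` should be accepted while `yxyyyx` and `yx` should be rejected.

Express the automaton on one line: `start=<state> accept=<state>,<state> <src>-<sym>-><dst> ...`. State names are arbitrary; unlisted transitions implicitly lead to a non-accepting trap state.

start=q0 accept=q2 q0-x->q1 q0-y->q0 q1-x->q2 q1-y->q0 q2-x->q2 q2-y->q2

States q0..q1 record the length of the longest prefix of `xx` that matches the current input suffix. Reaching q2 means `xx` has been seen, and we stay there forever. Accept from q2.
With 3 states:
        x   y  
>  q0   q1  q0 
   q1   q2  q0 
 * q2   q2  q2 
(> = start, * = accepting)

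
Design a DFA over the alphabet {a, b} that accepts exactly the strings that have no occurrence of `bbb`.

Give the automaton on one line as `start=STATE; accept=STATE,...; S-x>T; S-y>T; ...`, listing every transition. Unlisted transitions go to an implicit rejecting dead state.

Track partial matches of the forbidden pattern `bbb`. State s3 is a dead state reached once `bbb` has occurred; every other state accepts. s0 means no part of `bbb` is currently matched.
        a   b  
>* s0   s0  s1 
 * s1   s0  s2 
 * s2   s0  s3 
   s3   s3  s3 
(> = start, * = accepting)

start=s0; accept=s0,s1,s2; s0-a>s0; s0-b>s1; s1-a>s0; s1-b>s2; s2-a>s0; s2-b>s3; s3-a>s3; s3-b>s3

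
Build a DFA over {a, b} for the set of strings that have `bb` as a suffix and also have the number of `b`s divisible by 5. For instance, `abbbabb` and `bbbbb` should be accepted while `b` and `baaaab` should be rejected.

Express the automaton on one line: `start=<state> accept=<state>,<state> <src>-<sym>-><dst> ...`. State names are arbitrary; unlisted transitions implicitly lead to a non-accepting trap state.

Handle the two conditions separately and then intersect. The first has 3 states tracking how much of the suffix `bb` has currently been matched; the second has 5 states tracking the count of `b`s modulo 5. A product state is a pair (one from each), accepting exactly when both do. After merging equivalent states the machine shrinks.
With 7 states:
        a   b  
>  q0   q0  q1 
   q1   q1  q2 
   q2   q2  q3 
   q3   q3  q4 
   q4   q5  q6 
   q5   q5  q0 
 * q6   q0  q1 
(> = start, * = accepting)

start=q0 accept=q6 q0-a->q0 q0-b->q1 q1-a->q1 q1-b->q2 q2-a->q2 q2-b->q3 q3-a->q3 q3-b->q4 q4-a->q5 q4-b->q6 q5-a->q5 q5-b->q0 q6-a->q0 q6-b->q1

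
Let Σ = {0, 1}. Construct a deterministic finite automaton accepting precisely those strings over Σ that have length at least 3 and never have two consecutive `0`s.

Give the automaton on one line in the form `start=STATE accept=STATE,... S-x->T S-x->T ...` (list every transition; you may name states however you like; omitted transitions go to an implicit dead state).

Handle the two conditions separately and then intersect. One (5 states) tracks the input length, saturating at 4; the other (3 states) tracks partial matches of the forbidden pattern `00`. Each combined state is a pair, one component from each; accept when both components accept. Equivalent product states are then merged.
8 states suffice.
        0   1  
>  q0   q1  q2 
   q1   q3  q4 
   q2   q5  q4 
   q3   q3  q3 
   q4   q6  q7 
   q5   q3  q7 
 * q6   q3  q7 
 * q7   q6  q7 
(> = start, * = accepting)

start=q0 accept=q6,q7 q0-0->q1 q0-1->q2 q1-0->q3 q1-1->q4 q2-0->q5 q2-1->q4 q3-0->q3 q3-1->q3 q4-0->q6 q4-1->q7 q5-0->q3 q5-1->q7 q6-0->q3 q6-1->q7 q7-0->q6 q7-1->q7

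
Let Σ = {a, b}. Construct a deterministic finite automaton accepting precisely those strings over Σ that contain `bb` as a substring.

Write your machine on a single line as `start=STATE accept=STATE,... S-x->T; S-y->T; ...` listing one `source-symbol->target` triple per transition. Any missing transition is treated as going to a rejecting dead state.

Track how much of `bb` has been matched so far: state S0 is no progress, S2 is the absorbing accept state reached once `bb` has occurred. Intermediate states record partial matches; on a mismatch, fall back to the longest reusable overlap.
        a   b  
>  S0   S0  S1 
   S1   S0  S2 
 * S2   S2  S2 
(> = start, * = accepting)

start=S0; accept=S2; S0-a->S0; S0-b->S1; S1-a->S0; S1-b->S2; S2-a->S2; S2-b->S2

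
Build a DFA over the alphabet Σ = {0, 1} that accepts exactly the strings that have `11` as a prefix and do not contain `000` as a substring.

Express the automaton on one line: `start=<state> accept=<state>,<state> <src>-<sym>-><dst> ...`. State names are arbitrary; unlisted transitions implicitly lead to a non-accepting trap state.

start=q0 accept=q3,q4,q5 q0-0->q1 q0-1->q2 q1-0->q1 q1-1->q1 q2-0->q1 q2-1->q3 q3-0->q4 q3-1->q3 q4-0->q5 q4-1->q3 q5-0->q1 q5-1->q3

Build one automaton per condition and run them in lockstep. One (4 states) tracks whether the input so far still matches the prefix `11`; the other (4 states) tracks partial matches of the forbidden pattern `000`. Each combined state is a pair, one component from each; accept when both components accept. After merging equivalent states the machine shrinks.
        0   1  
>  q0   q1  q2 
   q1   q1  q1 
   q2   q1  q3 
 * q3   q4  q3 
 * q4   q5  q3 
 * q5   q1  q3 
(> = start, * = accepting)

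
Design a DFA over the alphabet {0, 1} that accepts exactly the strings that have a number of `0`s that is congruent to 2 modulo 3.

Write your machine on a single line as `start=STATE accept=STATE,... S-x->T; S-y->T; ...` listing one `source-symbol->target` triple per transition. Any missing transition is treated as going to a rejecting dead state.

start=q0; accept=q2; q0-0->q1; q0-1->q0; q1-0->q2; q1-1->q1; q2-0->q0; q2-1->q2

Keep the running count of `0`s modulo 3: each `0` advances along the cycle q0 → q1 → q2 → q0 while other symbols loop. Accept at q2.
        0   1  
>  q0   q1  q0 
   q1   q2  q1 
 * q2   q0  q2 
(> = start, * = accepting)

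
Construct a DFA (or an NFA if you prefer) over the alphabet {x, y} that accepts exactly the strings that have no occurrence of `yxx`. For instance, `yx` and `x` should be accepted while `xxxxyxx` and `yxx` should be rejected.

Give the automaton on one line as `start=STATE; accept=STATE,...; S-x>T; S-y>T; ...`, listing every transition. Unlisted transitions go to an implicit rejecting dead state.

start=s0; accept=s0,s1,s2; s0-x>s0; s0-y>s1; s1-x>s2; s1-y>s1; s2-x>s3; s2-y>s1; s3-x>s3; s3-y>s3

Track partial matches of the forbidden pattern `yxx`. State s3 is a dead state reached once `yxx` has occurred; every other state accepts. s0 means no part of `yxx` is currently matched.
A 4-state machine:
        x   y  
>* s0   s0  s1 
 * s1   s2  s1 
 * s2   s3  s1 
   s3   s3  s3 
(> = start, * = accepting)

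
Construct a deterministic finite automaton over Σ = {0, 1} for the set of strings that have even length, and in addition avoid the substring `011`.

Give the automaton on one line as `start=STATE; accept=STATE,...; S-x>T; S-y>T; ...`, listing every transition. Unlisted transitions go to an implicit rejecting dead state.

start=S0; accept=S0,S3,S4; S0-0>S1; S0-1>S2; S1-0>S3; S1-1>S4; S2-0>S3; S2-1>S0; S3-0>S1; S3-1>S5; S4-0>S1; S4-1>S6; S5-0>S3; S5-1>S6; S6-0>S6; S6-1>S6

Handle the two conditions separately and then intersect. One (2 states) tracks the input length modulo 2; the other (4 states) tracks partial matches of the forbidden pattern `011`. Each combined state is a pair, one component from each; accept when both components accept. After merging equivalent states the machine shrinks.
With 7 states:
        0   1  
>* S0   S1  S2 
   S1   S3  S4 
   S2   S3  S0 
 * S3   S1  S5 
 * S4   S1  S6 
   S5   S3  S6 
   S6   S6  S6 
(> = start, * = accepting)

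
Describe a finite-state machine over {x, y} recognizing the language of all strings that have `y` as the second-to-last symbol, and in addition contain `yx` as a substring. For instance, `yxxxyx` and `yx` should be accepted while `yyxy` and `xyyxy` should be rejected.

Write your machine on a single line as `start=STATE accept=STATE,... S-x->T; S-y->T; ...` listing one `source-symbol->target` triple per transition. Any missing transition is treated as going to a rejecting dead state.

start=q0; accept=q5,q9; q0-x->q1; q0-y->q2; q1-x->q3; q1-y->q4; q2-x->q5; q2-y->q6; q3-x->q3; q3-y->q4; q4-x->q5; q4-y->q6; q5-x->q7; q5-y->q8; q6-x->q5; q6-y->q6; q7-x->q7; q7-y->q8; q8-x->q5; q8-y->q9; q9-x->q5; q9-y->q9

Handle the two conditions separately and then intersect. The first has 7 states tracking the last 2 symbols read; the second has 3 states tracking whether and how much of `yx` has been seen. A product state is a pair (one from each), accepting exactly when both do.
A 10-state machine:
        x   y  
>  q0   q1  q2 
   q1   q3  q4 
   q2   q5  q6 
   q3   q3  q4 
   q4   q5  q6 
 * q5   q7  q8 
   q6   q5  q6 
   q7   q7  q8 
   q8   q5  q9 
 * q9   q5  q9 
(> = start, * = accepting)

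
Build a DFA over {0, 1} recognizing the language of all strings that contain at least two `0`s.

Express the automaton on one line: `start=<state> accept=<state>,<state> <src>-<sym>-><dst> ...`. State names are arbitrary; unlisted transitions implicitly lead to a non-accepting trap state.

Only the number of `0`s matters, and only up to 3. Make a chain A → B → C → D advanced by each `0` (with D absorbing); every other symbol self-loops. The accepting set is {C, D}.
A 4-state machine:
       0  1 
>  A   B  A 
   B   C  B 
 * C   D  C 
 * D   D  D 
(> = start, * = accepting)

start=A accept=C,D A-0->B A-1->A B-0->C B-1->B C-0->D C-1->C D-0->D D-1->D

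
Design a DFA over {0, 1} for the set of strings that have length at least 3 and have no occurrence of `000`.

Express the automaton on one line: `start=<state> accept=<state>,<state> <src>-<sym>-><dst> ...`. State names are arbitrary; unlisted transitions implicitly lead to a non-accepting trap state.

start=A accept=H,I,J A-0->B A-1->C B-0->D B-1->E C-0->F C-1->E D-0->G D-1->H E-0->I E-1->H F-0->J F-1->H G-0->G G-1->G H-0->I H-1->H I-0->J I-1->H J-0->G J-1->H

Run two small machines in parallel and take their product. One (5 states) tracks the input length, saturating at 4; the other (4 states) tracks partial matches of the forbidden pattern `000`. Each combined state is a pair, one component from each; accept when both components accept. After merging equivalent states the machine shrinks.
A 10-state machine:
       0  1 
>  A   B  C 
   B   D  E 
   C   F  E 
   D   G  H 
   E   I  H 
   F   J  H 
   G   G  G 
 * H   I  H 
 * I   J  H 
 * J   G  H 
(> = start, * = accepting)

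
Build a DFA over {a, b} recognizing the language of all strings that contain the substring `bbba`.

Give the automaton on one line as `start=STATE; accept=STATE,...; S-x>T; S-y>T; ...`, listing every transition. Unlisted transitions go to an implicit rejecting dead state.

States S0..S3 record the length of the longest prefix of `bbba` that matches the current input suffix. Reaching S4 means `bbba` has been seen, and we stay there forever. Accept from S4.
A 5-state machine:
        a   b  
>  S0   S0  S1 
   S1   S0  S2 
   S2   S0  S3 
   S3   S4  S3 
 * S4   S4  S4 
(> = start, * = accepting)

start=S0; accept=S4; S0-a>S0; S0-b>S1; S1-a>S0; S1-b>S2; S2-a>S0; S2-b>S3; S3-a>S4; S3-b>S3; S4-a>S4; S4-b>S4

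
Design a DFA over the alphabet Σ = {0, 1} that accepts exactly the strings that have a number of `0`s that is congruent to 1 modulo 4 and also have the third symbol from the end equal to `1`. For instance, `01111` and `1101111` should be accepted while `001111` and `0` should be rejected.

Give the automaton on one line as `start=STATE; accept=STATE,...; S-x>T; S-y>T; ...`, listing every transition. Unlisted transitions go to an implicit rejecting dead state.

start=A; accept=J,K,M,O; A-0>B; A-1>C; B-0>D; B-1>E; C-0>F; C-1>G; D-0>H; D-1>D; E-0>D; E-1>I; F-0>D; F-1>J; G-0>K; G-1>G; H-0>A; H-1>L; I-0>D; I-1>M; J-0>D; J-1>I; K-0>D; K-1>J; L-0>N; L-1>L; M-0>D; M-1>M; N-0>O; N-1>C; O-0>D; O-1>E

Run two small machines in parallel and take their product. The first has 4 states tracking the count of `0`s modulo 4; the second has 15 states tracking the last 3 symbols read. A product state is a pair (one from each), accepting exactly when both do. Equivalent product states are then merged.
15 states suffice.
       0  1 
>  A   B  C 
   B   D  E 
   C   F  G 
   D   H  D 
   E   D  I 
   F   D  J 
   G   K  G 
   H   A  L 
   I   D  M 
 * J   D  I 
 * K   D  J 
   L   N  L 
 * M   D  M 
   N   O  C 
 * O   D  E 
(> = start, * = accepting)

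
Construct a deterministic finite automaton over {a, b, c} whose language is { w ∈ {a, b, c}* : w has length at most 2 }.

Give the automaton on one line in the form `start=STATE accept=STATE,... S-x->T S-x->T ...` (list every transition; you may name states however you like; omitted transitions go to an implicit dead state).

Count input length up to 3: every symbol moves from S0 toward S3, which means 'more than 2' and absorbs. Accept from {S0, S1, S2}.
With 4 states:
        a   b   c  
>* S0   S1  S1  S1 
 * S1   S2  S2  S2 
 * S2   S3  S3  S3 
   S3   S3  S3  S3 
(> = start, * = accepting)

start=S0 accept=S0,S1,S2 S0-a->S1 S0-b->S1 S0-c->S1 S1-a->S2 S1-b->S2 S1-c->S2 S2-a->S3 S2-b->S3 S2-c->S3 S3-a->S3 S3-b->S3 S3-c->S3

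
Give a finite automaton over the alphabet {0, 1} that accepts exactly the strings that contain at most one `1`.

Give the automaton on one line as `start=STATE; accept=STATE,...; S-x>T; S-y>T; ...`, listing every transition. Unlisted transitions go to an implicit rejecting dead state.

start=q0; accept=q0,q1; q0-0>q0; q0-1>q1; q1-0>q1; q1-1>q2; q2-0>q2; q2-1>q2

Only the number of `1`s matters, and only up to 2. Make a chain q0 → q1 → q2 advanced by each `1` (with q2 absorbing); every other symbol self-loops. The accepting set is {q0, q1}.
A 3-state machine:
        0   1  
>* q0   q0  q1 
 * q1   q1  q2 
   q2   q2  q2 
(> = start, * = accepting)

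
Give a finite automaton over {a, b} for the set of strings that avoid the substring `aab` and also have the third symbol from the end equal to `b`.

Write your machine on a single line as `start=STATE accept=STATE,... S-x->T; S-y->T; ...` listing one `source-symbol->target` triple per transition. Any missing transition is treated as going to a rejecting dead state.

start=q0; accept=q11,q12,q13,q14; q0-a->q1; q0-b->q2; q1-a->q3; q1-b->q4; q2-a->q5; q2-b->q6; q3-a->q7; q3-b->q8; q4-a->q9; q4-b->q10; q5-a->q11; q5-b->q12; q6-a->q13; q6-b->q14; q7-a->q7; q7-b->q8; q8-a->q15; q8-b->q16; q9-a->q11; q9-b->q12; q10-a->q13; q10-b->q14; q11-a->q7; q11-b->q8; q12-a->q9; q12-b->q10; q13-a->q11; q13-b->q12; q14-a->q13; q14-b->q14; q15-a->q17; q15-b->q18; q16-a->q19; q16-b->q20; q17-a->q21; q17-b->q8; q18-a->q15; q18-b->q16; q19-a->q17; q19-b->q18; q20-a->q19; q20-b->q20; q21-a->q21; q21-b->q8

Run two small machines in parallel and take their product. The first has 4 states tracking partial matches of the forbidden pattern `aab`; the second has 15 states tracking the last 3 symbols read. A product state is a pair (one from each), accepting exactly when both do.
A 22-state machine:
          a    b  
>  q0     q1   q2 
   q1     q3   q4 
   q2     q5   q6 
   q3     q7   q8 
   q4     q9  q10 
   q5    q11  q12 
   q6    q13  q14 
   q7     q7   q8 
   q8    q15  q16 
   q9    q11  q12 
   q10   q13  q14 
 * q11    q7   q8 
 * q12    q9  q10 
 * q13   q11  q12 
 * q14   q13  q14 
   q15   q17  q18 
   q16   q19  q20 
   q17   q21   q8 
   q18   q15  q16 
   q19   q17  q18 
   q20   q19  q20 
   q21   q21   q8 
(> = start, * = accepting)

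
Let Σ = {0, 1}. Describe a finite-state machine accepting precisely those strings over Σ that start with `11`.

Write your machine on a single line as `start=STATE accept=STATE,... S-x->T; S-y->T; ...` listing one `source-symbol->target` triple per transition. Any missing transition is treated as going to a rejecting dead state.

Check the first 2 symbols one by one: s0 through s1 record how many have matched `11` so far; any wrong symbol goes to the dead state s3. After all 2 match we enter the accepting sink s2.
4 states suffice.
        0   1  
>  s0   s3  s1 
   s1   s3  s2 
 * s2   s2  s2 
   s3   s3  s3 
(> = start, * = accepting)

start=s0; accept=s2; s0-0->s3; s0-1->s1; s1-0->s3; s1-1->s2; s2-0->s2; s2-1->s2; s3-0->s3; s3-1->s3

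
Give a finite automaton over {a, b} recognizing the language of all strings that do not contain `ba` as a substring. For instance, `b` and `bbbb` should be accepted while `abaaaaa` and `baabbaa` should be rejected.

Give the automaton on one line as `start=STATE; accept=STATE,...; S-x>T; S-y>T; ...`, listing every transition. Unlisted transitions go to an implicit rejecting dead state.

This is the complement of 'contains `ba`'. Use the same substring-matching states — S0 through S2 holding how much of `ba` has just been matched — but flip the accepting set: everything except the trap S2 accepts.
With 3 states:
        a   b  
>* S0   S0  S1 
 * S1   S2  S1 
   S2   S2  S2 
(> = start, * = accepting)

start=S0; accept=S0,S1; S0-a>S0; S0-b>S1; S1-a>S2; S1-b>S1; S2-a>S2; S2-b>S2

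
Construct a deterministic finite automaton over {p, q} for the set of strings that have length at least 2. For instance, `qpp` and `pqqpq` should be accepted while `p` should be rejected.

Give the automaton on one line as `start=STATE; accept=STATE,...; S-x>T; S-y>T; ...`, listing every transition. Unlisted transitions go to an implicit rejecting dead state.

start=A; accept=C,D; A-p>B; A-q>B; B-p>C; B-q>C; C-p>D; C-q>D; D-p>D; D-q>D

We only need to distinguish lengths 0, 1, …, 2, and '>2'. Chain A → B → C → D on every symbol, with D looping. Accepting states: {C, D}.
       p  q 
>  A   B  B 
   B   C  C 
 * C   D  D 
 * D   D  D 
(> = start, * = accepting)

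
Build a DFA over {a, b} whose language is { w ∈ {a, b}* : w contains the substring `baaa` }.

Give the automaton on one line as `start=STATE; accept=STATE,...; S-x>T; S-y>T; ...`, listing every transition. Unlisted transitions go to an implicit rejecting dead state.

Track how much of `baaa` has been matched so far: state q0 is no progress, q4 is the absorbing accept state reached once `baaa` has occurred. Intermediate states record partial matches; on a mismatch, fall back to the longest reusable overlap.
With 5 states:
        a   b  
>  q0   q0  q1 
   q1   q2  q1 
   q2   q3  q1 
   q3   q4  q1 
 * q4   q4  q4 
(> = start, * = accepting)

start=q0; accept=q4; q0-a>q0; q0-b>q1; q1-a>q2; q1-b>q1; q2-a>q3; q2-b>q1; q3-a>q4; q3-b>q1; q4-a>q4; q4-b>q4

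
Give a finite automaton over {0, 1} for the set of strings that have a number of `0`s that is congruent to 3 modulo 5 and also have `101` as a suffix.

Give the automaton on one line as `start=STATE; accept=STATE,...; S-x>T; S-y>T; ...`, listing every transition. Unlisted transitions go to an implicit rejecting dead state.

Handle the two conditions separately and then intersect. The first has 5 states tracking the count of `0`s modulo 5; the second has 4 states tracking how much of the suffix `101` has currently been matched. A product state is a pair (one from each), accepting exactly when both do. Equivalent product states are then merged.
8 states suffice.
        0   1  
>  q0   q1  q0 
   q1   q2  q1 
   q2   q3  q4 
   q3   q5  q3 
   q4   q6  q4 
   q5   q0  q5 
   q6   q5  q7 
 * q7   q5  q3 
(> = start, * = accepting)

start=q0; accept=q7; q0-0>q1; q0-1>q0; q1-0>q2; q1-1>q1; q2-0>q3; q2-1>q4; q3-0>q5; q3-1>q3; q4-0>q6; q4-1>q4; q5-0>q0; q5-1>q5; q6-0>q5; q6-1>q7; q7-0>q5; q7-1>q3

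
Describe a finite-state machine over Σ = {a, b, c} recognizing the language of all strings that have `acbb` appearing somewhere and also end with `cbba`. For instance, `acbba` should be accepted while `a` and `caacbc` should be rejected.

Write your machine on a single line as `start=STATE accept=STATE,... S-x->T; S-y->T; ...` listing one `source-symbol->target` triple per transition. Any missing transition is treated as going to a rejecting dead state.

start=s0; accept=s9; s0-a->s1; s0-b->s0; s0-c->s2; s1-a->s1; s1-b->s0; s1-c->s3; s2-a->s1; s2-b->s4; s2-c->s2; s3-a->s1; s3-b->s5; s3-c->s2; s4-a->s1; s4-b->s6; s4-c->s2; s5-a->s1; s5-b->s7; s5-c->s2; s6-a->s8; s6-b->s0; s6-c->s2; s7-a->s9; s7-b->s10; s7-c->s11; s8-a->s1; s8-b->s0; s8-c->s3; s9-a->s10; s9-b->s10; s9-c->s11; s10-a->s10; s10-b->s10; s10-c->s11; s11-a->s10; s11-b->s12; s11-c->s11; s12-a->s10; s12-b->s7; s12-c->s11

Run two small machines in parallel and take their product. The first has 5 states tracking whether and how much of `acbb` has been seen; the second has 5 states tracking how much of the suffix `cbba` has currently been matched. A product state is a pair (one from each), accepting exactly when both do.
With 13 states:
          a    b    c  
>  s0     s1   s0   s2 
   s1     s1   s0   s3 
   s2     s1   s4   s2 
   s3     s1   s5   s2 
   s4     s1   s6   s2 
   s5     s1   s7   s2 
   s6     s8   s0   s2 
   s7     s9  s10  s11 
   s8     s1   s0   s3 
 * s9    s10  s10  s11 
   s10   s10  s10  s11 
   s11   s10  s12  s11 
   s12   s10   s7  s11 
(> = start, * = accepting)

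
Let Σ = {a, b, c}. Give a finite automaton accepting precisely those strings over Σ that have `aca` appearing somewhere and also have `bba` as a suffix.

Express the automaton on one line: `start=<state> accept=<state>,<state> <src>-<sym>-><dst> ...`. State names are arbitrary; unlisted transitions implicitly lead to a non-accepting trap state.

Handle the two conditions separately and then intersect. The first has 4 states tracking whether and how much of `aca` has been seen; the second has 4 states tracking how much of the suffix `bba` has currently been matched. A product state is a pair (one from each), accepting exactly when both do.
10 states suffice.
        a   b   c  
>  s0   s1  s2  s0 
   s1   s1  s2  s3 
   s2   s1  s4  s0 
   s3   s5  s2  s0 
   s4   s6  s4  s0 
   s5   s5  s7  s5 
   s6   s1  s2  s3 
   s7   s5  s8  s5 
   s8   s9  s8  s5 
 * s9   s5  s7  s5 
(> = start, * = accepting)

start=s0 accept=s9 s0-a->s1 s0-b->s2 s0-c->s0 s1-a->s1 s1-b->s2 s1-c->s3 s2-a->s1 s2-b->s4 s2-c->s0 s3-a->s5 s3-b->s2 s3-c->s0 s4-a->s6 s4-b->s4 s4-c->s0 s5-a->s5 s5-b->s7 s5-c->s5 s6-a->s1 s6-b->s2 s6-c->s3 s7-a->s5 s7-b->s8 s7-c->s5 s8-a->s9 s8-b->s8 s8-c->s5 s9-a->s5 s9-b->s7 s9-c->s5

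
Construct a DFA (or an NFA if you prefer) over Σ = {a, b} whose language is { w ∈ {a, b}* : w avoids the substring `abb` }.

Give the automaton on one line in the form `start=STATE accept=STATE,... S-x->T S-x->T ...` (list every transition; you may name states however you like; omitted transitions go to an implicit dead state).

This is the complement of 'contains `abb`'. Use the same substring-matching states — q0 through q3 holding how much of `abb` has just been matched — but flip the accepting set: everything except the trap q3 accepts.
        a   b  
>* q0   q1  q0 
 * q1   q1  q2 
 * q2   q1  q3 
   q3   q3  q3 
(> = start, * = accepting)

start=q0 accept=q0,q1,q2 q0-a->q1 q0-b->q0 q1-a->q1 q1-b->q2 q2-a->q1 q2-b->q3 q3-a->q3 q3-b->q3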